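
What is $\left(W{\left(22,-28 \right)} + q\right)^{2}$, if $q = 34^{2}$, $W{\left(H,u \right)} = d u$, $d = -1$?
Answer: $1401856$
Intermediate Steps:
$W{\left(H,u \right)} = - u$
$q = 1156$
$\left(W{\left(22,-28 \right)} + q\right)^{2} = \left(\left(-1\right) \left(-28\right) + 1156\right)^{2} = \left(28 + 1156\right)^{2} = 1184^{2} = 1401856$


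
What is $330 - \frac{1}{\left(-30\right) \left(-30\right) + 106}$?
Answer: $\frac{331979}{1006} \approx 330.0$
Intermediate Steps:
$330 - \frac{1}{\left(-30\right) \left(-30\right) + 106} = 330 - \frac{1}{900 + 106} = 330 - \frac{1}{1006} = \frac{331979}{1006}$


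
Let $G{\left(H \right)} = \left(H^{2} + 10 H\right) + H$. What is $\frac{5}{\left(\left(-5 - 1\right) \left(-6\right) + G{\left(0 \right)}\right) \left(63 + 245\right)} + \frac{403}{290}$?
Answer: $\frac{2234957}{1607760} \approx 1.3901$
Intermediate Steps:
$G{\left(H \right)} = H^{2} + 11 H$
$\frac{5}{\left(\left(-5 - 1\right) \left(-6\right) + G{\left(0 \right)}\right) \left(63 + 245\right)} + \frac{403}{290} = \frac{5}{\left(\left(-5 - 1\right) \left(-6\right) + 0 \left(11 + 0\right)\right) \left(63 + 245\right)} + \frac{403}{290} = \frac{5}{\left(\left(-6\right) \left(-6\right) + 0 \cdot 11\right) 308} + 403 \cdot \frac{1}{290} = \frac{5}{\left(36 + 0\right) 308} + \frac{403}{290} = \frac{5}{36 \cdot 308} + \frac{403}{290} = \frac{5}{11088} + \frac{403}{290} = \frac{2234957}{1607760}$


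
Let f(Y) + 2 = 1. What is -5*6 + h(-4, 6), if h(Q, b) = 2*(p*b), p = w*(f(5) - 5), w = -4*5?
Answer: 1410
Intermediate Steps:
f(Y) = -1 (f(Y) = -2 + 1 = -1)
w = -20
p = 120 (p = -20*(-1 - 5) = -20*(-6) = 120)
h(Q, b) = 240*b (h(Q, b) = 2*(120*b) = 240*b)
-5*6 + h(-4, 6) = -5*6 + 240*6 = -30 + 1440 = 1410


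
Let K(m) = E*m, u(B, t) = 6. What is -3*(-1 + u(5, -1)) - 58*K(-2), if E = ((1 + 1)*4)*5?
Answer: 4625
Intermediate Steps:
E = 40 (E = (2*4)*5 = 8*5 = 40)
K(m) = 40*m
-3*(-1 + u(5, -1)) - 58*K(-2) = -3*(-1 + 6) - 2320*(-2) = -3*5 - 58*(-80) = -15 + 4640 = 4625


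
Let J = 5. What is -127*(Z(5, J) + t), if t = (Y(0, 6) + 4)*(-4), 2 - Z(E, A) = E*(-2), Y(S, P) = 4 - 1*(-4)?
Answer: 4572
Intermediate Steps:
Y(S, P) = 8 (Y(S, P) = 4 + 4 = 8)
Z(E, A) = 2 + 2*E (Z(E, A) = 2 - E*(-2) = 2 - (-2)*E = 2 + 2*E)
t = -48 (t = (8 + 4)*(-4) = 12*(-4) = -48)
-127*(Z(5, J) + t) = -127*((2 + 2*5) - 48) = -127*((2 + 10) - 48) = -127*(12 - 48) = -127*(-36) = 4572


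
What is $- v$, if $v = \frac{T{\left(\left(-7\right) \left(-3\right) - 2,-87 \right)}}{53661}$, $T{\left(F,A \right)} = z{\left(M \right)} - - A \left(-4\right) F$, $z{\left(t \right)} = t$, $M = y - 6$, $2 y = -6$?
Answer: $- \frac{71}{577} \approx -0.12305$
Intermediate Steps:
$y = -3$ ($y = \frac{1}{2} \left(-6\right) = -3$)
$M = -9$ ($M = -3 - 6 = -9$)
$T{\left(F,A \right)} = -9 - 4 A F$ ($T{\left(F,A \right)} = -9 - - A \left(-4\right) F = -9 - 4 A F$)
$v = \frac{71}{577}$ ($v = \frac{-9 - - 348 \left(\left(-7\right) \left(-3\right) - 2\right)}{53661} = \left(-9 - - 348 \left(21 - 2\right)\right) \frac{1}{53661} = \left(-9 - \left(-348\right) 19\right) \frac{1}{53661} = \left(-9 + 6612\right) \frac{1}{53661} = 6603 \cdot \frac{1}{53661} = \frac{71}{577} \approx 0.12305$)
$- v = \left(-1\right) \frac{71}{577} = - \frac{71}{577}$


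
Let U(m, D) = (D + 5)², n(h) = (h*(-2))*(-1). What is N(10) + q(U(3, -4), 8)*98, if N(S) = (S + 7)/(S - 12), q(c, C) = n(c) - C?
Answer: -1193/2 ≈ -596.50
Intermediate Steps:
n(h) = 2*h (n(h) = -2*h*(-1) = 2*h)
U(m, D) = (5 + D)²
q(c, C) = -C + 2*c (q(c, C) = 2*c - C = -C + 2*c)
N(S) = (7 + S)/(-12 + S)
N(10) + q(U(3, -4), 8)*98 = (7 + 10)/(-12 + 10) + (-1*8 + 2*(5 - 4)²)*98 = 17/(-2) + (-8 + 2*1²)*98 = -½*17 + (-8 + 2*1)*98 = -17/2 + (-8 + 2)*98 = -17/2 - 6*98 = -17/2 - 588 = -1193/2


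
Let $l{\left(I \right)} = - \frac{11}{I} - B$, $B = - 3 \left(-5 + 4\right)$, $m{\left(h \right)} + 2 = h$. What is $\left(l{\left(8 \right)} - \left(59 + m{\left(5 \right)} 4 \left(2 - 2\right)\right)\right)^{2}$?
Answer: $\frac{257049}{64} \approx 4016.4$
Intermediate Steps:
$m{\left(h \right)} = -2 + h$
$B = 3$ ($B = \left(-3\right) \left(-1\right) = 3$)
$l{\left(I \right)} = -3 - \frac{11}{I}$ ($l{\left(I \right)} = - \frac{11}{I} - 3 = -3 - \frac{11}{I}$)
$\left(l{\left(8 \right)} - \left(59 + m{\left(5 \right)} 4 \left(2 - 2\right)\right)\right)^{2} = \left(\left(-3 - \frac{11}{8}\right) - \left(59 + \left(-2 + 5\right) 4 \left(2 - 2\right)\right)\right)^{2} = \left(\left(-3 - \frac{11}{8}\right) - \left(59 + 3 \cdot 4 \cdot 0\right)\right)^{2} = \left(\left(-3 - \frac{11}{8}\right) - \left(59 + 12 \cdot 0\right)\right)^{2} = \left(- \frac{35}{8} - 59\right)^{2} = \left(- \frac{507}{8}\right)^{2} = \frac{257049}{64}$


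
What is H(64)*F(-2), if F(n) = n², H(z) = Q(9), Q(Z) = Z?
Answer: 36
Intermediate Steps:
H(z) = 9
H(64)*F(-2) = 9*(-2)² = 9*4 = 36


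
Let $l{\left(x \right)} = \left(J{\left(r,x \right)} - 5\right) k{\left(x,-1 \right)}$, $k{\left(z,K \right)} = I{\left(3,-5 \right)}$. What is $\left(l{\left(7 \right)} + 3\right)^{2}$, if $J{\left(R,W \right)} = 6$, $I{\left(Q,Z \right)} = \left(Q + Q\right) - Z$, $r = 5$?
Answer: $196$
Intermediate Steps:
$I{\left(Q,Z \right)} = - Z + 2 Q$ ($I{\left(Q,Z \right)} = 2 Q - Z = - Z + 2 Q$)
$k{\left(z,K \right)} = 11$ ($k{\left(z,K \right)} = \left(-1\right) \left(-5\right) + 2 \cdot 3 = 5 + 6 = 11$)
$l{\left(x \right)} = 11$ ($l{\left(x \right)} = \left(6 - 5\right) 11 = 1 \cdot 11 = 11$)
$\left(l{\left(7 \right)} + 3\right)^{2} = \left(11 + 3\right)^{2} = 14^{2} = 196$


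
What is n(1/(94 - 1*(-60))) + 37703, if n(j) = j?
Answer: 5806263/154 ≈ 37703.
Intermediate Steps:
n(1/(94 - 1*(-60))) + 37703 = 1/(94 - 1*(-60)) + 37703 = 1/(94 + 60) + 37703 = 1/154 + 37703 = 5806263/154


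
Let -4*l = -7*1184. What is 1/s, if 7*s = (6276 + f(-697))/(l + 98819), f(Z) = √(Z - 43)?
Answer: 158297979/1406747 - 100891*I*√185/2813494 ≈ 112.53 - 0.48774*I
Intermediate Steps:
l = 2072 (l = -(-7)*1184/4 = -¼*(-8288) = 2072)
f(Z) = √(-43 + Z)
s = 6276/706237 + 2*I*√185/706237 (s = ((6276 + √(-43 - 697))/(2072 + 98819))/7 = ((6276 + √(-740))/100891)/7 = ((6276 + 2*I*√185)*(1/100891))/7 = (6276/100891 + 2*I*√185/100891)/7 = 6276/706237 + 2*I*√185/706237 ≈ 0.0088865 + 3.8518e-5*I)
1/s = 1/(6276/706237 + 2*I*√185/706237)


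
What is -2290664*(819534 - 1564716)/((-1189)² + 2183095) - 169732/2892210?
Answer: 154277835726550649/325085850105 ≈ 4.7458e+5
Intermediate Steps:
-2290664*(819534 - 1564716)/((-1189)² + 2183095) - 169732/2892210 = -2290664*(-745182/(1413721 + 2183095)) - 169732*1/2892210 = -2290664/(3596816*(-1/745182)) - 84866/1446105 = -2290664/(-1798408/372591) - 84866/1446105 = -2290664*(-372591/1798408) - 84866/1446105 = 106685098803/224801 - 84866/1446105 = 154277835726550649/325085850105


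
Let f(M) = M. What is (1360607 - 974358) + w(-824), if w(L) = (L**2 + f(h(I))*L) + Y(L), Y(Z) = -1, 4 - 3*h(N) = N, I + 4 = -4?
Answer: 1061928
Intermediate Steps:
I = -8 (I = -4 - 4 = -8)
h(N) = 4/3 - N/3
w(L) = -1 + L**2 + 4*L (w(L) = (L**2 + (4/3 - 1/3*(-8))*L) - 1 = (L**2 + (4/3 + 8/3)*L) - 1 = (L**2 + 4*L) - 1 = -1 + L**2 + 4*L)
(1360607 - 974358) + w(-824) = (1360607 - 974358) + (-1 + (-824)**2 + 4*(-824)) = 386249 + (-1 + 678976 - 3296) = 386249 + 675679 = 1061928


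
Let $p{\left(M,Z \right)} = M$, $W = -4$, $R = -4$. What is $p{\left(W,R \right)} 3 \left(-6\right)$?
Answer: $72$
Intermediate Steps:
$p{\left(W,R \right)} 3 \left(-6\right) = \left(-4\right) 3 \left(-6\right) = \left(-12\right) \left(-6\right) = 72$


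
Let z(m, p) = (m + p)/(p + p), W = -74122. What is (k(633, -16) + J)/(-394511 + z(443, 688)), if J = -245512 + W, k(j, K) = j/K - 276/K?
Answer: 439847086/542846005 ≈ 0.81026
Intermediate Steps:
k(j, K) = -276/K + j/K
z(m, p) = (m + p)/(2*p) (z(m, p) = (m + p)/((2*p)) = (m + p)*(1/(2*p)) = (m + p)/(2*p))
J = -319634 (J = -245512 - 74122 = -319634)
(k(633, -16) + J)/(-394511 + z(443, 688)) = ((-276 + 633)/(-16) - 319634)/(-394511 + (1/2)*(443 + 688)/688) = (-1/16*357 - 319634)/(-394511 + (1/2)*(1/688)*1131) = (-357/16 - 319634)/(-394511 + 1131/1376) = -5114501/(16*(-542846005/1376)) = -5114501/16*(-1376/542846005) = 439847086/542846005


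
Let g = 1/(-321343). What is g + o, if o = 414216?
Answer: 133105412087/321343 ≈ 4.1422e+5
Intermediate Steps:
g = -1/321343 ≈ -3.1119e-6
g + o = -1/321343 + 414216 = 133105412087/321343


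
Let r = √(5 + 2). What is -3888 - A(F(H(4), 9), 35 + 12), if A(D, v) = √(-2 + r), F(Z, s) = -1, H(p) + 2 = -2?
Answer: -3888 - √(-2 + √7) ≈ -3888.8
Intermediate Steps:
r = √7 ≈ 2.6458
H(p) = -4 (H(p) = -2 - 2 = -4)
A(D, v) = √(-2 + √7)
-3888 - A(F(H(4), 9), 35 + 12) = -3888 - √(-2 + √7)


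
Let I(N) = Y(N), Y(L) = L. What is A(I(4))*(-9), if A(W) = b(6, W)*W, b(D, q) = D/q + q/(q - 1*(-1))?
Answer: -414/5 ≈ -82.800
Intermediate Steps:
b(D, q) = D/q + q/(1 + q) (b(D, q) = D/q + q/(q + 1) = D/q + q/(1 + q))
I(N) = N
A(W) = (6 + W² + 6*W)/(1 + W) (A(W) = ((6 + W² + 6*W)/(W*(1 + W)))*W = (6 + W² + 6*W)/(1 + W))
A(I(4))*(-9) = ((6 + 4² + 6*4)/(1 + 4))*(-9) = ((6 + 16 + 24)/5)*(-9) = ((⅕)*46)*(-9) = (46/5)*(-9) = -414/5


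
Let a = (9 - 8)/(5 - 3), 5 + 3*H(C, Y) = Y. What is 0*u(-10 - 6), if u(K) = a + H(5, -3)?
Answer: 0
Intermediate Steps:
H(C, Y) = -5/3 + Y/3
a = ½ (a = 1/2 = 1*(½) = ½ ≈ 0.50000)
u(K) = -13/6 (u(K) = ½ + (-5/3 + (⅓)*(-3)) = ½ + (-5/3 - 1) = ½ - 8/3 = -13/6)
0*u(-10 - 6) = 0*(-13/6) = 0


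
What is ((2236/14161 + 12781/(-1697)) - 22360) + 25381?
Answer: 72421109308/24031217 ≈ 3013.6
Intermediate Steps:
((2236/14161 + 12781/(-1697)) - 22360) + 25381 = ((2236*(1/14161) + 12781*(-1/1697)) - 22360) + 25381 = ((2236/14161 - 12781/1697) - 22360) + 25381 = (-177197249/24031217 - 22360) + 25381 = -537515209369/24031217 + 25381 = 72421109308/24031217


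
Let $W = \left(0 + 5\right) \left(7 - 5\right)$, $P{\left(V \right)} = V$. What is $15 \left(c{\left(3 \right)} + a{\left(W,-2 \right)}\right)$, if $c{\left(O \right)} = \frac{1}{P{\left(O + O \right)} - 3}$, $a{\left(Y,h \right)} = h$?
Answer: $-25$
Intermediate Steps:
$W = 10$ ($W = 5 \cdot 2 = 10$)
$c{\left(O \right)} = \frac{1}{-3 + 2 O}$ ($c{\left(O \right)} = \frac{1}{\left(O + O\right) - 3} = \frac{1}{2 O - 3} = \frac{1}{-3 + 2 O}$)
$15 \left(c{\left(3 \right)} + a{\left(W,-2 \right)}\right) = 15 \left(\frac{1}{-3 + 2 \cdot 3} - 2\right) = 15 \left(\frac{1}{-3 + 6} - 2\right) = 15 \left(\frac{1}{3} - 2\right) = 15 \left(- \frac{5}{3}\right) = -25$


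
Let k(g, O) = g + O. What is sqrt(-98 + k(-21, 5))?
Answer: I*sqrt(114) ≈ 10.677*I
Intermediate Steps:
k(g, O) = O + g
sqrt(-98 + k(-21, 5)) = sqrt(-98 + (5 - 21)) = sqrt(-98 - 16) = sqrt(-114) = I*sqrt(114)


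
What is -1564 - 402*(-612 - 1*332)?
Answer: 377924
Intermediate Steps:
-1564 - 402*(-612 - 1*332) = -1564 - 402*(-612 - 332) = -1564 - 402*(-944) = -1564 + 379488 = 377924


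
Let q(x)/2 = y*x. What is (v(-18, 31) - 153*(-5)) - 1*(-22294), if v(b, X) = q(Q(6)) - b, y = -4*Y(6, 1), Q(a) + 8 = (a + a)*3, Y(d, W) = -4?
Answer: 23973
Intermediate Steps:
Q(a) = -8 + 6*a (Q(a) = -8 + (a + a)*3 = -8 + (2*a)*3 = -8 + 6*a)
y = 16 (y = -4*(-4) = 16)
q(x) = 32*x (q(x) = 2*(16*x) = 32*x)
v(b, X) = 896 - b (v(b, X) = 32*(-8 + 6*6) - b = 32*(-8 + 36) - b = 32*28 - b = 896 - b)
(v(-18, 31) - 153*(-5)) - 1*(-22294) = ((896 - 1*(-18)) - 153*(-5)) - 1*(-22294) = ((896 + 18) + 765) + 22294 = (914 + 765) + 22294 = 1679 + 22294 = 23973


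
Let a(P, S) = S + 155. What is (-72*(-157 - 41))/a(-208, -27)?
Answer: 891/8 ≈ 111.38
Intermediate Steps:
a(P, S) = 155 + S
(-72*(-157 - 41))/a(-208, -27) = (-72*(-157 - 41))/(155 - 27) = -72*(-198)/128 = 14256*(1/128) = 891/8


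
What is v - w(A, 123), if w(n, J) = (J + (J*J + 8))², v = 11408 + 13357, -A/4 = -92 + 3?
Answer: -232842835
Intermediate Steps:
A = 356 (A = -4*(-92 + 3) = -4*(-89) = 356)
v = 24765
w(n, J) = (8 + J + J²)² (w(n, J) = (J + (J² + 8))² = (J + (8 + J²))² = (8 + J + J²)²)
v - w(A, 123) = 24765 - (8 + 123 + 123²)² = 24765 - (8 + 123 + 15129)² = 24765 - 1*15260² = 24765 - 1*232867600 = 24765 - 232867600 = -232842835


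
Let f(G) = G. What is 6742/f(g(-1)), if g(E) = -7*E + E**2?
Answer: 3371/4 ≈ 842.75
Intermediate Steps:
g(E) = E**2 - 7*E
6742/f(g(-1)) = 6742/((-(-7 - 1))) = 6742/((-1*(-8))) = 6742/8 = 6742*(1/8) = 3371/4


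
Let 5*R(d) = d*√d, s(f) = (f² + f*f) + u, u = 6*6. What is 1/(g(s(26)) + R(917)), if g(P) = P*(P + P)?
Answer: 96327200/371156407298387 - 4585*√917/371156407298387 ≈ 2.5916e-7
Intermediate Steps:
u = 36
s(f) = 36 + 2*f² (s(f) = (f² + f*f) + 36 = (f² + f²) + 36 = 2*f² + 36 = 36 + 2*f²)
R(d) = d^(3/2)/5 (R(d) = (d*√d)/5 = d^(3/2)/5)
g(P) = 2*P² (g(P) = P*(2*P) = 2*P²)
1/(g(s(26)) + R(917)) = 1/(2*(36 + 2*26²)² + 917^(3/2)/5) = 1/(2*(36 + 2*676)² + (917*√917)/5) = 1/(2*(36 + 1352)² + 917*√917/5) = 1/(2*1388² + 917*√917/5) = 1/(2*1926544 + 917*√917/5) = 1/(3853088 + 917*√917/5)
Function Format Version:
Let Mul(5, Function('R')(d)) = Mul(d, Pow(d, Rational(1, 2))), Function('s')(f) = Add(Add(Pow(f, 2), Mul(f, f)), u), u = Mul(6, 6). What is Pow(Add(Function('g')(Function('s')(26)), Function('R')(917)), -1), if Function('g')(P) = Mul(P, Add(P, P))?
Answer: Add(Rational(96327200, 371156407298387), Mul(Rational(-4585, 371156407298387), Pow(917, Rational(1, 2)))) ≈ 2.5916e-7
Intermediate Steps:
u = 36
Function('s')(f) = Add(36, Mul(2, Pow(f, 2))) (Function('s')(f) = Add(Add(Pow(f, 2), Mul(f, f)), 36) = Add(Add(Pow(f, 2), Pow(f, 2)), 36) = Add(Mul(2, Pow(f, 2)), 36) = Add(36, Mul(2, Pow(f, 2))))
Function('R')(d) = Mul(Rational(1, 5), Pow(d, Rational(3, 2))) (Function('R')(d) = Mul(Rational(1, 5), Mul(d, Pow(d, Rational(1, 2)))) = Mul(Rational(1, 5), Pow(d, Rational(3, 2))))
Function('g')(P) = Mul(2, Pow(P, 2)) (Function('g')(P) = Mul(P, Mul(2, P)) = Mul(2, Pow(P, 2)))
Pow(Add(Function('g')(Function('s')(26)), Function('R')(917)), -1) = Pow(Add(Mul(2, Pow(Add(36, Mul(2, Pow(26, 2))), 2)), Mul(Rational(1, 5), Pow(917, Rational(3, 2)))), -1) = Pow(Add(Mul(2, Pow(Add(36, Mul(2, 676)), 2)), Mul(Rational(1, 5), Mul(917, Pow(917, Rational(1, 2))))), -1) = Pow(Add(Mul(2, Pow(Add(36, 1352), 2)), Mul(Rational(917, 5), Pow(917, Rational(1, 2)))), -1) = Pow(Add(Mul(2, Pow(1388, 2)), Mul(Rational(917, 5), Pow(917, Rational(1, 2)))), -1) = Pow(Add(Mul(2, 1926544), Mul(Rational(917, 5), Pow(917, Rational(1, 2)))), -1) = Pow(Add(3853088, Mul(Rational(917, 5), Pow(917, Rational(1, 2)))), -1)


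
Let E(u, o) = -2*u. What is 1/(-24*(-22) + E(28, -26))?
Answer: 1/472 ≈ 0.0021186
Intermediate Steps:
1/(-24*(-22) + E(28, -26)) = 1/(-24*(-22) - 2*28) = 1/(528 - 56) = 1/472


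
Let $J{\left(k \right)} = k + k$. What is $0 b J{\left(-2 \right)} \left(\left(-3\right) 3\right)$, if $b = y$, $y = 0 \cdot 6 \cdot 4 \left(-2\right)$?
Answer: $0$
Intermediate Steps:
$y = 0$ ($y = 0 \cdot 4 \left(-2\right) = 0 \left(-2\right) = 0$)
$b = 0$
$J{\left(k \right)} = 2 k$
$0 b J{\left(-2 \right)} \left(\left(-3\right) 3\right) = 0 \cdot 0 \cdot 2 \left(-2\right) \left(\left(-3\right) 3\right) = 0 \left(-4\right) \left(-9\right) = 0 \left(-9\right) = 0$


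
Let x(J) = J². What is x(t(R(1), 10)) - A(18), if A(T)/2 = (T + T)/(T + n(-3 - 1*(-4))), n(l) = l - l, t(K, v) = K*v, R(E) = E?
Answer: 96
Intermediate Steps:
n(l) = 0
A(T) = 4 (A(T) = 2*((T + T)/(T + 0)) = 2*((2*T)/T) = 2*2 = 4)
x(t(R(1), 10)) - A(18) = (1*10)² - 1*4 = 10² - 4 = 100 - 4 = 96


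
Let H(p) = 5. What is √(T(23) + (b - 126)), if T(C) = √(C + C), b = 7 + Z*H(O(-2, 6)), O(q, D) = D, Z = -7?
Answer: √(-154 + √46) ≈ 12.133*I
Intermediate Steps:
b = -28 (b = 7 - 7*5 = 7 - 35 = -28)
T(C) = √2*√C (T(C) = √(2*C) = √2*√C)
√(T(23) + (b - 126)) = √(√2*√23 + (-28 - 126)) = √(√46 - 154) = √(-154 + √46)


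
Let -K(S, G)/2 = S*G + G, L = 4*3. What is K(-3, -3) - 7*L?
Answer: -96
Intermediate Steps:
L = 12
K(S, G) = -2*G - 2*G*S (K(S, G) = -2*(S*G + G) = -2*(G*S + G) = -2*(G + G*S) = -2*G - 2*G*S)
K(-3, -3) - 7*L = -2*(-3)*(1 - 3) - 7*12 = -2*(-3)*(-2) - 84 = -12 - 84 = -96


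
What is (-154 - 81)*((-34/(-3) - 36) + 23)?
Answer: 1175/3 ≈ 391.67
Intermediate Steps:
(-154 - 81)*((-34/(-3) - 36) + 23) = -235*((-34*(-⅓) - 36) + 23) = -235*((34/3 - 36) + 23) = -235*(-74/3 + 23) = -235*(-5/3) = 1175/3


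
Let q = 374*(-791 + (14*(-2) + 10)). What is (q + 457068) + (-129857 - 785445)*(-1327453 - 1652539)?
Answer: 2727592792086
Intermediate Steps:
q = -302566 (q = 374*(-791 + (-28 + 10)) = 374*(-791 - 18) = 374*(-809) = -302566)
(q + 457068) + (-129857 - 785445)*(-1327453 - 1652539) = (-302566 + 457068) + (-129857 - 785445)*(-1327453 - 1652539) = 154502 - 915302*(-2979992) = 154502 + 2727592637584 = 2727592792086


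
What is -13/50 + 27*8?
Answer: 10787/50 ≈ 215.74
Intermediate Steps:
-13/50 + 27*8 = -13*1/50 + 216 = -13/50 + 216 = 10787/50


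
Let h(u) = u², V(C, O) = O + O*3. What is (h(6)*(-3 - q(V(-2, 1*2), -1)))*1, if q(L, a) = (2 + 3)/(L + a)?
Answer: -936/7 ≈ -133.71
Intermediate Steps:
V(C, O) = 4*O (V(C, O) = O + 3*O = 4*O)
q(L, a) = 5/(L + a)
(h(6)*(-3 - q(V(-2, 1*2), -1)))*1 = (6²*(-3 - 5/(4*(1*2) - 1)))*1 = (36*(-3 - 5/(4*2 - 1)))*1 = (36*(-3 - 5/(8 - 1)))*1 = (36*(-3 - 5/7))*1 = (36*(-26/7))*1 = -936/7*1 = -936/7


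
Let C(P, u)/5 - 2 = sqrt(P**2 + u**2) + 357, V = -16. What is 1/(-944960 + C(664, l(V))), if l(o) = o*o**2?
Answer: -188633/177825952885 - 8*sqrt(269033)/177825952885 ≈ -1.0841e-6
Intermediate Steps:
l(o) = o**3
C(P, u) = 1795 + 5*sqrt(P**2 + u**2) (C(P, u) = 10 + 5*(sqrt(P**2 + u**2) + 357) = 10 + 5*(357 + sqrt(P**2 + u**2)) = 10 + (1785 + 5*sqrt(P**2 + u**2)) = 1795 + 5*sqrt(P**2 + u**2))
1/(-944960 + C(664, l(V))) = 1/(-944960 + (1795 + 5*sqrt(664**2 + ((-16)**3)**2))) = 1/(-944960 + (1795 + 5*sqrt(440896 + (-4096)**2))) = 1/(-944960 + (1795 + 5*sqrt(440896 + 16777216))) = 1/(-944960 + (1795 + 5*sqrt(17218112))) = 1/(-944960 + (1795 + 5*(8*sqrt(269033)))) = 1/(-944960 + (1795 + 40*sqrt(269033))) = 1/(-943165 + 40*sqrt(269033))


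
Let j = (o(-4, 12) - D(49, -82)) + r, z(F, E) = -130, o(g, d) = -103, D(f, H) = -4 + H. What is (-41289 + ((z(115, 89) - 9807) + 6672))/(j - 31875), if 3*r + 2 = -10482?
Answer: 66831/53080 ≈ 1.2591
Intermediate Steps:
r = -10484/3 (r = -⅔ + (⅓)*(-10482) = -⅔ - 3494 = -10484/3 ≈ -3494.7)
j = -10535/3 (j = (-103 - (-4 - 82)) - 10484/3 = (-103 - 1*(-86)) - 10484/3 = (-103 + 86) - 10484/3 = -17 - 10484/3 = -10535/3 ≈ -3511.7)
(-41289 + ((z(115, 89) - 9807) + 6672))/(j - 31875) = (-41289 + ((-130 - 9807) + 6672))/(-10535/3 - 31875) = (-41289 + (-9937 + 6672))/(-106160/3) = (-41289 - 3265)*(-3/106160) = -44554*(-3/106160) = 66831/53080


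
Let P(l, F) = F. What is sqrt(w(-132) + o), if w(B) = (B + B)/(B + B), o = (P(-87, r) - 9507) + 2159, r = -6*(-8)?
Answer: 3*I*sqrt(811) ≈ 85.434*I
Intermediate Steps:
r = 48
o = -7300 (o = (48 - 9507) + 2159 = -9459 + 2159 = -7300)
w(B) = 1 (w(B) = (2*B)/((2*B)) = (2*B)*(1/(2*B)) = 1)
sqrt(w(-132) + o) = sqrt(1 - 7300) = sqrt(-7299) = 3*I*sqrt(811)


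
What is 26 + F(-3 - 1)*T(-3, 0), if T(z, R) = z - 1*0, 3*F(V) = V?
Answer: 30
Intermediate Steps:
F(V) = V/3
T(z, R) = z (T(z, R) = z + 0 = z)
26 + F(-3 - 1)*T(-3, 0) = 26 + ((-3 - 1)/3)*(-3) = 26 + ((⅓)*(-4))*(-3) = 26 - 4/3*(-3) = 26 + 4 = 30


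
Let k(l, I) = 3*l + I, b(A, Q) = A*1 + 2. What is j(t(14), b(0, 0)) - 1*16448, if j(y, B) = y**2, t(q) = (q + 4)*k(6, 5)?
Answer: 154948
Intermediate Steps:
b(A, Q) = 2 + A (b(A, Q) = A + 2 = 2 + A)
k(l, I) = I + 3*l
t(q) = 92 + 23*q (t(q) = (q + 4)*(5 + 3*6) = (4 + q)*(5 + 18) = (4 + q)*23 = 92 + 23*q)
j(t(14), b(0, 0)) - 1*16448 = (92 + 23*14)**2 - 1*16448 = (92 + 322)**2 - 16448 = 414**2 - 16448 = 171396 - 16448 = 154948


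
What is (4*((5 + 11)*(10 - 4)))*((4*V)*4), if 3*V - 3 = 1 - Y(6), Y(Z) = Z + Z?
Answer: -16384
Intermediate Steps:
Y(Z) = 2*Z
V = -8/3 (V = 1 + (1 - 2*6)/3 = 1 + (1 - 1*12)/3 = 1 + (1 - 12)/3 = 1 + (1/3)*(-11) = 1 - 11/3 = -8/3 ≈ -2.6667)
(4*((5 + 11)*(10 - 4)))*((4*V)*4) = (4*((5 + 11)*(10 - 4)))*((4*(-8/3))*4) = (4*(16*6))*(-32/3*4) = (4*96)*(-128/3) = 384*(-128/3) = -16384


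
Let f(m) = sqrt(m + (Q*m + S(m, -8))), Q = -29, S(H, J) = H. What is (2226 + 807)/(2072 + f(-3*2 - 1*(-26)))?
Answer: 1571094/1073431 - 9099*I*sqrt(15)/2146862 ≈ 1.4636 - 0.016415*I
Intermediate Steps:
f(m) = 3*sqrt(3)*sqrt(-m) (f(m) = sqrt(m + (-29*m + m)) = sqrt(m - 28*m) = sqrt(-27*m) = 3*sqrt(3)*sqrt(-m))
(2226 + 807)/(2072 + f(-3*2 - 1*(-26))) = (2226 + 807)/(2072 + 3*sqrt(3)*sqrt(-(-3*2 - 1*(-26)))) = 3033/(2072 + 3*sqrt(3)*sqrt(-(-6 + 26))) = 3033/(2072 + 3*sqrt(3)*sqrt(-1*20)) = 3033/(2072 + 3*sqrt(3)*sqrt(-20)) = 3033/(2072 + 3*sqrt(3)*(2*I*sqrt(5))) = 3033/(2072 + 6*I*sqrt(15))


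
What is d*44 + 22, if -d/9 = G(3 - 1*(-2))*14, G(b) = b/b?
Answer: -5522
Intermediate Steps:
G(b) = 1
d = -126 (d = -9*14 = -126)
d*44 + 22 = -126*44 + 22 = -5544 + 22 = -5522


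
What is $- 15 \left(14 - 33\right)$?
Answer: $285$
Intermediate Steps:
$- 15 \left(14 - 33\right) = \left(-15\right) \left(-19\right) = 285$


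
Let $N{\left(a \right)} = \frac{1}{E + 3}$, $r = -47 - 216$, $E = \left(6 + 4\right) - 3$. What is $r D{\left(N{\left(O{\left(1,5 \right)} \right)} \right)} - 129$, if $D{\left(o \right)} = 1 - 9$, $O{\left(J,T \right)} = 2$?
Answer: $1975$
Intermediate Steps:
$E = 7$ ($E = 10 - 3 = 7$)
$r = -263$
$N{\left(a \right)} = \frac{1}{10}$ ($N{\left(a \right)} = \frac{1}{7 + 3} = \frac{1}{10}$)
$D{\left(o \right)} = -8$ ($D{\left(o \right)} = 1 - 9 = -8$)
$r D{\left(N{\left(O{\left(1,5 \right)} \right)} \right)} - 129 = \left(-263\right) \left(-8\right) - 129 = 2104 - 129 = 1975$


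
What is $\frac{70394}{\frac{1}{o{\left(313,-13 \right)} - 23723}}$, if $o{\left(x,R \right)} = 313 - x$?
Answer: $-1669956862$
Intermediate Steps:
$\frac{70394}{\frac{1}{o{\left(313,-13 \right)} - 23723}} = \frac{70394}{\frac{1}{\left(313 - 313\right) - 23723}} = \frac{70394}{\frac{1}{0 - 23723}} = \frac{70394}{\frac{1}{-23723}} = \frac{70394}{- \frac{1}{23723}} = 70394 \left(-23723\right) = -1669956862$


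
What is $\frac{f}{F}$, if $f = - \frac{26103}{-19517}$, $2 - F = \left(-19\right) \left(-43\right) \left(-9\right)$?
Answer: $\frac{26103}{143547535} \approx 0.00018184$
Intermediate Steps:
$F = 7355$ ($F = 2 - \left(-19\right) \left(-43\right) \left(-9\right) = 2 - 817 \left(-9\right) = 2 - -7353 = 2 + 7353 = 7355$)
$f = \frac{26103}{19517}$ ($f = \left(-26103\right) \left(- \frac{1}{19517}\right) = \frac{26103}{19517} \approx 1.3375$)
$\frac{f}{F} = \frac{26103}{19517 \cdot 7355} = \frac{26103}{19517} \cdot \frac{1}{7355} = \frac{26103}{143547535}$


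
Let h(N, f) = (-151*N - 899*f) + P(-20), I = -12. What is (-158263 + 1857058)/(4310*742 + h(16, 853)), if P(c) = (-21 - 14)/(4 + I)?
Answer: 1510040/2158899 ≈ 0.69945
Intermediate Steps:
P(c) = 35/8 (P(c) = (-21 - 14)/(4 - 12) = -35/(-8) = -35*(-⅛) = 35/8)
h(N, f) = 35/8 - 899*f - 151*N (h(N, f) = (-151*N - 899*f) + 35/8 = (-899*f - 151*N) + 35/8 = 35/8 - 899*f - 151*N)
(-158263 + 1857058)/(4310*742 + h(16, 853)) = (-158263 + 1857058)/(4310*742 + (35/8 - 899*853 - 151*16)) = 1698795/(3198020 + (35/8 - 766847 - 2416)) = 1698795/(3198020 - 6154069/8) = 1698795/(19430091/8) = 1698795*(8/19430091) = 1510040/2158899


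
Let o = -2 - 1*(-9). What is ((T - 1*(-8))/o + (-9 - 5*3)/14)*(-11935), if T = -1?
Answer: 8525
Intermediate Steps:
o = 7 (o = -2 + 9 = 7)
((T - 1*(-8))/o + (-9 - 5*3)/14)*(-11935) = ((-1 - 1*(-8))/7 + (-9 - 5*3)/14)*(-11935) = ((-1 + 8)*(⅐) + (-9 - 15)*(1/14))*(-11935) = (7*(⅐) - 24*1/14)*(-11935) = (1 - 12/7)*(-11935) = -5/7*(-11935) = 8525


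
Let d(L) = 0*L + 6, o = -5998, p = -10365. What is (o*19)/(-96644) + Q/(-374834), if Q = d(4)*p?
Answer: 12181780667/9056364274 ≈ 1.3451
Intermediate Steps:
d(L) = 6 (d(L) = 0 + 6 = 6)
Q = -62190 (Q = 6*(-10365) = -62190)
(o*19)/(-96644) + Q/(-374834) = -5998*19/(-96644) - 62190/(-374834) = -113962*(-1/96644) - 62190*(-1/374834) = 56981/48322 + 31095/187417 = 12181780667/9056364274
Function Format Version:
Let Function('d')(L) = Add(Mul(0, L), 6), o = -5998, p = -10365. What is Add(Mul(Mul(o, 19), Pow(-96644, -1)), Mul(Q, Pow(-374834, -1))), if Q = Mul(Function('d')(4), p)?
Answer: Rational(12181780667, 9056364274) ≈ 1.3451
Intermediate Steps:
Function('d')(L) = 6 (Function('d')(L) = Add(0, 6) = 6)
Q = -62190 (Q = Mul(6, -10365) = -62190)
Add(Mul(Mul(o, 19), Pow(-96644, -1)), Mul(Q, Pow(-374834, -1))) = Add(Mul(Mul(-5998, 19), Pow(-96644, -1)), Mul(-62190, Pow(-374834, -1))) = Add(Mul(-113962, Rational(-1, 96644)), Mul(-62190, Rational(-1, 374834))) = Add(Rational(56981, 48322), Rational(31095, 187417)) = Rational(12181780667, 9056364274)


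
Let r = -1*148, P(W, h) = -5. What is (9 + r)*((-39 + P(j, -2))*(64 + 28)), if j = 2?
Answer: 562672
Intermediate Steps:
r = -148
(9 + r)*((-39 + P(j, -2))*(64 + 28)) = (9 - 148)*((-39 - 5)*(64 + 28)) = -(-6116)*92 = -139*(-4048) = 562672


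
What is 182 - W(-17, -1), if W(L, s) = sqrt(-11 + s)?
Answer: 182 - 2*I*sqrt(3) ≈ 182.0 - 3.4641*I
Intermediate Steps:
182 - W(-17, -1) = 182 - sqrt(-11 - 1) = 182 - sqrt(-12) = 182 - 2*I*sqrt(3)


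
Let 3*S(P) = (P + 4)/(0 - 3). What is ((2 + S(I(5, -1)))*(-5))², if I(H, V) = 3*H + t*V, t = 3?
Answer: 100/81 ≈ 1.2346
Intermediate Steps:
I(H, V) = 3*H + 3*V
S(P) = -4/9 - P/9 (S(P) = ((P + 4)/(0 - 3))/3 = ((4 + P)/(-3))/3 = ((4 + P)*(-⅓))/3 = (-4/3 - P/3)/3 = -4/9 - P/9)
((2 + S(I(5, -1)))*(-5))² = ((2 + (-4/9 - (3*5 + 3*(-1))/9))*(-5))² = ((2 + (-4/9 - (15 - 3)/9))*(-5))² = ((2 + (-4/9 - ⅑*12))*(-5))² = ((2 + (-4/9 - 4/3))*(-5))² = ((2 - 16/9)*(-5))² = ((2/9)*(-5))² = (-10/9)² = 100/81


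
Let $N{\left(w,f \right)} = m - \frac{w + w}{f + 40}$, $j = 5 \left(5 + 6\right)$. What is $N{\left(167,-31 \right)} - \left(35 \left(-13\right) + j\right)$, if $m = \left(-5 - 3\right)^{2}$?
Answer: $\frac{3842}{9} \approx 426.89$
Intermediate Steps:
$m = 64$ ($m = \left(-8\right)^{2} = 64$)
$j = 55$ ($j = 5 \cdot 11 = 55$)
$N{\left(w,f \right)} = 64 - \frac{2 w}{40 + f}$ ($N{\left(w,f \right)} = 64 - \frac{w + w}{f + 40} = 64 - \frac{2 w}{40 + f}$)
$N{\left(167,-31 \right)} - \left(35 \left(-13\right) + j\right) = \frac{2 \left(1280 - 167 + 32 \left(-31\right)\right)}{40 - 31} - \left(35 \left(-13\right) + 55\right) = \frac{2 \left(1280 - 167 - 992\right)}{9} - \left(-455 + 55\right) = 2 \cdot \frac{1}{9} \cdot 121 - -400 = \frac{242}{9} + 400 = \frac{3842}{9}$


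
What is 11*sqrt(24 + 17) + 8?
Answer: 8 + 11*sqrt(41) ≈ 78.434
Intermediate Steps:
11*sqrt(24 + 17) + 8 = 11*sqrt(41) + 8 = 8 + 11*sqrt(41)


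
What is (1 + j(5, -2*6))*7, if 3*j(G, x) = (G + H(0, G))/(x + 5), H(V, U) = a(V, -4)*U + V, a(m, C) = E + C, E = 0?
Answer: 12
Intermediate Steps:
a(m, C) = C (a(m, C) = 0 + C = C)
H(V, U) = V - 4*U (H(V, U) = -4*U + V = V - 4*U)
j(G, x) = -G/(5 + x) (j(G, x) = ((G + (0 - 4*G))/(x + 5))/3 = ((G - 4*G)/(5 + x))/3 = ((-3*G)/(5 + x))/3 = (-3*G/(5 + x))/3 = -G/(5 + x))
(1 + j(5, -2*6))*7 = (1 - 1*5/(5 - 2*6))*7 = (1 - 1*5/(5 - 12))*7 = (1 - 1*5/(-7))*7 = (1 - 1*5*(-1/7))*7 = (1 + 5/7)*7 = (12/7)*7 = 12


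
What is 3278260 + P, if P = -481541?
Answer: 2796719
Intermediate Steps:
3278260 + P = 3278260 - 481541 = 2796719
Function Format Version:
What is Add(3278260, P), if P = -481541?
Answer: 2796719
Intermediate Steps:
Add(3278260, P) = Add(3278260, -481541) = 2796719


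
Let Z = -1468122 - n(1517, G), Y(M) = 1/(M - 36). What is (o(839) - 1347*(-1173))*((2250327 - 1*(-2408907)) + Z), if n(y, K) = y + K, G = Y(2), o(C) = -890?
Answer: 171251889667571/34 ≈ 5.0368e+12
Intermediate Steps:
Y(M) = 1/(-36 + M)
G = -1/34 (G = 1/(-36 + 2) = 1/(-34) = -1/34 ≈ -0.029412)
n(y, K) = K + y
Z = -49967725/34 (Z = -1468122 - (-1/34 + 1517) = -1468122 - 1*51577/34 = -1468122 - 51577/34 = -49967725/34 ≈ -1.4696e+6)
(o(839) - 1347*(-1173))*((2250327 - 1*(-2408907)) + Z) = (-890 - 1347*(-1173))*((2250327 - 1*(-2408907)) - 49967725/34) = (-890 + 1580031)*((2250327 + 2408907) - 49967725/34) = 1579141*(4659234 - 49967725/34) = 1579141*(108446231/34) = 171251889667571/34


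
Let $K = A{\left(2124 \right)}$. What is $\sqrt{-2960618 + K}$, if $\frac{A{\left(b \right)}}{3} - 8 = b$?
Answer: $i \sqrt{2954222} \approx 1718.8 i$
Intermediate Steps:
$A{\left(b \right)} = 24 + 3 b$
$K = 6396$ ($K = 24 + 3 \cdot 2124 = 24 + 6372 = 6396$)
$\sqrt{-2960618 + K} = \sqrt{-2960618 + 6396} = \sqrt{-2954222} = i \sqrt{2954222}$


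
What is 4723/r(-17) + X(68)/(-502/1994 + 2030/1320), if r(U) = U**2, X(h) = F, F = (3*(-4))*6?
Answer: -1939005775/48915851 ≈ -39.640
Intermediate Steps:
F = -72 (F = -12*6 = -72)
X(h) = -72
4723/r(-17) + X(68)/(-502/1994 + 2030/1320) = 4723/((-17)**2) - 72/(-502/1994 + 2030/1320) = 4723/289 - 72/(-502*1/1994 + 2030*(1/1320)) = 4723*(1/289) - 72/(-251/997 + 203/132) = 4723/289 - 72/169259/131604 = 4723/289 - 72*131604/169259 = 4723/289 - 9475488/169259 = -1939005775/48915851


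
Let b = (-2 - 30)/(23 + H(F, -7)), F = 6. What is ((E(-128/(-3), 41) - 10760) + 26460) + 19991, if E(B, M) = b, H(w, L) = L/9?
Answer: 892239/25 ≈ 35690.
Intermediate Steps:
H(w, L) = L/9 (H(w, L) = L*(⅑) = L/9)
b = -36/25 (b = (-2 - 30)/(23 + (⅑)*(-7)) = -32/(23 - 7/9) = -32/200/9 = -32*9/200 = -36/25 ≈ -1.4400)
E(B, M) = -36/25
((E(-128/(-3), 41) - 10760) + 26460) + 19991 = ((-36/25 - 10760) + 26460) + 19991 = (-269036/25 + 26460) + 19991 = 392464/25 + 19991 = 892239/25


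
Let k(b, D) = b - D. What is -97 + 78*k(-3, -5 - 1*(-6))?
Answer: -409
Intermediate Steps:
-97 + 78*k(-3, -5 - 1*(-6)) = -97 + 78*(-3 - (-5 - 1*(-6))) = -97 + 78*(-3 - (-5 + 6)) = -97 + 78*(-3 - 1*1) = -97 + 78*(-3 - 1) = -97 + 78*(-4) = -97 - 312 = -409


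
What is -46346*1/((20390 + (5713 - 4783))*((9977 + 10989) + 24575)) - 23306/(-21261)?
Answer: 11313802619207/10321515162660 ≈ 1.0961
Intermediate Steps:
-46346*1/((20390 + (5713 - 4783))*((9977 + 10989) + 24575)) - 23306/(-21261) = -46346*1/((20390 + 930)*(20966 + 24575)) - 23306*(-1/21261) = -46346/(45541*21320) + 23306/21261 = -46346/970934120 + 23306/21261 = -46346*1/970934120 + 23306/21261 = -23173/485467060 + 23306/21261 = 11313802619207/10321515162660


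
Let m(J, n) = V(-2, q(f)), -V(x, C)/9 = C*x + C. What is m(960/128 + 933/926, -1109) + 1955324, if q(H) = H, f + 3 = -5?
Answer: 1955252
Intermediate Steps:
f = -8 (f = -3 - 5 = -8)
V(x, C) = -9*C - 9*C*x (V(x, C) = -9*(C*x + C) = -9*(C + C*x) = -9*C - 9*C*x)
m(J, n) = -72 (m(J, n) = -9*(-8)*(1 - 2) = -9*(-8)*(-1) = -72)
m(960/128 + 933/926, -1109) + 1955324 = -72 + 1955324 = 1955252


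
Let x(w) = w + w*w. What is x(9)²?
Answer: 8100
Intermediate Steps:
x(w) = w + w²
x(9)² = (9*(1 + 9))² = (9*10)² = 90² = 8100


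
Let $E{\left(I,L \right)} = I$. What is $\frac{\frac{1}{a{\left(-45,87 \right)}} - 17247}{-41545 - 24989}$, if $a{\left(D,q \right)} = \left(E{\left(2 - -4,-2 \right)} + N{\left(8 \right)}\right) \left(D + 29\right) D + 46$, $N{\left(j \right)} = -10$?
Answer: $\frac{48877999}{188557356} \approx 0.25922$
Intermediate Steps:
$a{\left(D,q \right)} = 46 + D \left(-116 - 4 D\right)$ ($a{\left(D,q \right)} = \left(\left(2 - -4\right) - 10\right) \left(D + 29\right) D + 46 = \left(\left(2 + 4\right) - 10\right) \left(29 + D\right) D + 46 = \left(6 - 10\right) \left(29 + D\right) D + 46 = - 4 \left(29 + D\right) D + 46 = \left(-116 - 4 D\right) D + 46 = D \left(-116 - 4 D\right) + 46 = 46 + D \left(-116 - 4 D\right)$)
$\frac{\frac{1}{a{\left(-45,87 \right)}} - 17247}{-41545 - 24989} = \frac{\frac{1}{46 - -5220 - 4 \left(-45\right)^{2}} - 17247}{-41545 - 24989} = \frac{\frac{1}{46 + 5220 - 8100} - 17247}{-66534} = \left(\frac{1}{46 + 5220 - 8100} - 17247\right) \left(- \frac{1}{66534}\right) = \left(\frac{1}{-2834} - 17247\right) \left(- \frac{1}{66534}\right) = \left(- \frac{1}{2834} - 17247\right) \left(- \frac{1}{66534}\right) = \left(- \frac{48877999}{2834}\right) \left(- \frac{1}{66534}\right) = \frac{48877999}{188557356}$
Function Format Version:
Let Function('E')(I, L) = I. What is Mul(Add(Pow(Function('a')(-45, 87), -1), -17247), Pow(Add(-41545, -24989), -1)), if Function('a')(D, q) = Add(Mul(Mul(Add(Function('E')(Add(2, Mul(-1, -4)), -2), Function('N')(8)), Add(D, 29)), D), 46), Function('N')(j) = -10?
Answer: Rational(48877999, 188557356) ≈ 0.25922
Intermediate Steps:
Function('a')(D, q) = Add(46, Mul(D, Add(-116, Mul(-4, D)))) (Function('a')(D, q) = Add(Mul(Mul(Add(Add(2, Mul(-1, -4)), -10), Add(D, 29)), D), 46) = Add(Mul(Mul(Add(Add(2, 4), -10), Add(29, D)), D), 46) = Add(Mul(Mul(Add(6, -10), Add(29, D)), D), 46) = Add(Mul(Mul(-4, Add(29, D)), D), 46) = Add(Mul(Add(-116, Mul(-4, D)), D), 46) = Add(Mul(D, Add(-116, Mul(-4, D))), 46) = Add(46, Mul(D, Add(-116, Mul(-4, D)))))
Mul(Add(Pow(Function('a')(-45, 87), -1), -17247), Pow(Add(-41545, -24989), -1)) = Mul(Add(Pow(Add(46, Mul(-116, -45), Mul(-4, Pow(-45, 2))), -1), -17247), Pow(Add(-41545, -24989), -1)) = Mul(Add(Pow(Add(46, 5220, Mul(-4, 2025)), -1), -17247), Pow(-66534, -1)) = Mul(Add(Pow(Add(46, 5220, -8100), -1), -17247), Rational(-1, 66534)) = Mul(Add(Pow(-2834, -1), -17247), Rational(-1, 66534)) = Mul(Add(Rational(-1, 2834), -17247), Rational(-1, 66534)) = Mul(Rational(-48877999, 2834), Rational(-1, 66534)) = Rational(48877999, 188557356)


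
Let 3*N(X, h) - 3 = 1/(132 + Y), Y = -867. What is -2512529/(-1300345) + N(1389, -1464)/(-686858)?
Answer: 380527730379943/196940096705205 ≈ 1.9322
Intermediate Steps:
N(X, h) = 2204/2205 (N(X, h) = 1 + 1/(3*(132 - 867)) = 1 + (1/3)/(-735) = 1 + (1/3)*(-1/735) = 1 - 1/2205 = 2204/2205)
-2512529/(-1300345) + N(1389, -1464)/(-686858) = -2512529/(-1300345) + (2204/2205)/(-686858) = -2512529*(-1/1300345) + (2204/2205)*(-1/686858) = 2512529/1300345 - 1102/757260945 = 380527730379943/196940096705205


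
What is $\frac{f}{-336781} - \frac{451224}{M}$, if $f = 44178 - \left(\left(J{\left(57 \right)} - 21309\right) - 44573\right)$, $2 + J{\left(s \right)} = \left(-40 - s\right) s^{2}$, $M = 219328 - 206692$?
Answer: $- \frac{1456821173}{39403377} \approx -36.972$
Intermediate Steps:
$M = 12636$
$J{\left(s \right)} = -2 + s^{2} \left(-40 - s\right)$ ($J{\left(s \right)} = -2 + \left(-40 - s\right) s^{2} = -2 + s^{2} \left(-40 - s\right)$)
$f = 425215$ ($f = 44178 - \left(\left(\left(-2 - 57^{3} - 40 \cdot 57^{2}\right) - 21309\right) - 44573\right) = 44178 - \left(\left(\left(-2 - 185193 - 129960\right) - 21309\right) - 44573\right) = 44178 - \left(\left(-315155 - 21309\right) - 44573\right) = 44178 - \left(-336464 - 44573\right) = 44178 - -381037 = 44178 + 381037 = 425215$)
$\frac{f}{-336781} - \frac{451224}{M} = \frac{425215}{-336781} - \frac{451224}{12636} = 425215 \left(- \frac{1}{336781}\right) - \frac{4178}{117} = - \frac{425215}{336781} - \frac{4178}{117} = - \frac{1456821173}{39403377}$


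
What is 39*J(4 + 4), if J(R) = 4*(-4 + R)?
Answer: 624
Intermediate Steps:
J(R) = -16 + 4*R
39*J(4 + 4) = 39*(-16 + 4*(4 + 4)) = 39*(-16 + 4*8) = 39*(-16 + 32) = 39*16 = 624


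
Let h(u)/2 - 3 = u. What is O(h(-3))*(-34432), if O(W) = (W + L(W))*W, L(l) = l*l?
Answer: 0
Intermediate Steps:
h(u) = 6 + 2*u
L(l) = l²
O(W) = W*(W + W²) (O(W) = (W + W²)*W = W*(W + W²))
O(h(-3))*(-34432) = ((6 + 2*(-3))²*(1 + (6 + 2*(-3))))*(-34432) = ((6 - 6)²*(1 + (6 - 6)))*(-34432) = (0²*(1 + 0))*(-34432) = (0*1)*(-34432) = 0*(-34432) = 0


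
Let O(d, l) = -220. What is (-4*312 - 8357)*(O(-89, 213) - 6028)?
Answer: 60012040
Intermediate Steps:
(-4*312 - 8357)*(O(-89, 213) - 6028) = (-4*312 - 8357)*(-220 - 6028) = (-1248 - 8357)*(-6248) = -9605*(-6248) = 60012040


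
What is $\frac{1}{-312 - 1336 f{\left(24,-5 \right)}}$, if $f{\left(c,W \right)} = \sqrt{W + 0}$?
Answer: $\frac{i}{8 \left(- 39 i + 167 \sqrt{5}\right)} \approx -3.4583 \cdot 10^{-5} + 0.00033113 i$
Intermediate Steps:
$f{\left(c,W \right)} = \sqrt{W}$
$\frac{1}{-312 - 1336 f{\left(24,-5 \right)}} = \frac{1}{-312 - 1336 \sqrt{-5}} = \frac{1}{-312 - 1336 i \sqrt{5}}$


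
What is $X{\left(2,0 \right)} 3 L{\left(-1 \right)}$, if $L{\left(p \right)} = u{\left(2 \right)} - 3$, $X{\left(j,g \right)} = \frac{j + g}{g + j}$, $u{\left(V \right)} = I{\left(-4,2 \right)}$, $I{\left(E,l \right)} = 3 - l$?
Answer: $-6$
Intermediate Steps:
$u{\left(V \right)} = 1$ ($u{\left(V \right)} = 3 - 2 = 1$)
$X{\left(j,g \right)} = 1$ ($X{\left(j,g \right)} = \frac{g + j}{g + j} = 1$)
$L{\left(p \right)} = -2$ ($L{\left(p \right)} = 1 - 3 = -2$)
$X{\left(2,0 \right)} 3 L{\left(-1 \right)} = 1 \cdot 3 \left(-2\right) = 3 \left(-2\right) = -6$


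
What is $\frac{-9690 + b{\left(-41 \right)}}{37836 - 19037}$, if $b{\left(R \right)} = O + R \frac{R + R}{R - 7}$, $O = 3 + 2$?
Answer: $- \frac{234121}{451176} \approx -0.51891$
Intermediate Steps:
$O = 5$
$b{\left(R \right)} = 5 + \frac{2 R^{2}}{-7 + R}$ ($b{\left(R \right)} = 5 + R \frac{R + R}{R - 7} = 5 + R \frac{2 R}{-7 + R} = 5 + \frac{2 R^{2}}{-7 + R}$)
$\frac{-9690 + b{\left(-41 \right)}}{37836 - 19037} = \frac{-9690 + \frac{-35 + 2 \left(-41\right)^{2} + 5 \left(-41\right)}{-7 - 41}}{37836 - 19037} = \frac{-9690 + \frac{-35 + 2 \cdot 1681 - 205}{-48}}{18799} = \left(-9690 - \frac{-35 + 3362 - 205}{48}\right) \frac{1}{18799} = \left(-9690 - \frac{1561}{24}\right) \frac{1}{18799} = \left(- \frac{234121}{24}\right) \frac{1}{18799} = - \frac{234121}{451176}$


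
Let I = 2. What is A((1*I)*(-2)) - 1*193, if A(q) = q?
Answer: -197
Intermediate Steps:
A((1*I)*(-2)) - 1*193 = (1*2)*(-2) - 1*193 = 2*(-2) - 193 = -4 - 193 = -197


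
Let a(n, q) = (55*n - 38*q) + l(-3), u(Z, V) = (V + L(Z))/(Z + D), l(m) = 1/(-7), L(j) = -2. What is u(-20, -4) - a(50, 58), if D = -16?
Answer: -22919/42 ≈ -545.69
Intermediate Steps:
l(m) = -⅐
u(Z, V) = (-2 + V)/(-16 + Z) (u(Z, V) = (V - 2)/(Z - 16) = (-2 + V)/(-16 + Z))
a(n, q) = -⅐ - 38*q + 55*n (a(n, q) = (55*n - 38*q) - ⅐ = (-38*q + 55*n) - ⅐ = -⅐ - 38*q + 55*n)
u(-20, -4) - a(50, 58) = (-2 - 4)/(-16 - 20) - (-⅐ - 38*58 + 55*50) = -6/(-36) - (-⅐ - 2204 + 2750) = -1/36*(-6) - 1*3821/7 = ⅙ - 3821/7 = -22919/42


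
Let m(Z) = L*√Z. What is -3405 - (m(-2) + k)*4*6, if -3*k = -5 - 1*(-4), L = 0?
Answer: -3413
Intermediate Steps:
m(Z) = 0 (m(Z) = 0*√Z = 0)
k = ⅓ (k = -(-5 - 1*(-4))/3 = -(-5 + 4)/3 = -⅓*(-1) = ⅓ ≈ 0.33333)
-3405 - (m(-2) + k)*4*6 = -3405 - (0 + ⅓)*4*6 = -3405 - 24/3 = -3405 - 1*8 = -3405 - 8 = -3413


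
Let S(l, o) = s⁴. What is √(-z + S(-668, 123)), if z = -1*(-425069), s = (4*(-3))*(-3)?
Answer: 7*√25603 ≈ 1120.1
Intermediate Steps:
s = 36 (s = -12*(-3) = 36)
z = 425069
S(l, o) = 1679616 (S(l, o) = 36⁴ = 1679616)
√(-z + S(-668, 123)) = √(-1*425069 + 1679616) = √(-425069 + 1679616) = √1254547 = 7*√25603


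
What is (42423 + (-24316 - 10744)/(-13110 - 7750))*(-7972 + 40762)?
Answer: 1450922808180/1043 ≈ 1.3911e+9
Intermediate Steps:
(42423 + (-24316 - 10744)/(-13110 - 7750))*(-7972 + 40762) = (42423 - 35060/(-20860))*32790 = (42423 - 35060*(-1/20860))*32790 = (42423 + 1753/1043)*32790 = (44248942/1043)*32790 = 1450922808180/1043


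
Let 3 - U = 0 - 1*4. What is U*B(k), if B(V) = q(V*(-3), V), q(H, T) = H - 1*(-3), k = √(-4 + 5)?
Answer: 0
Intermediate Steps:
k = 1 (k = √1 = 1)
q(H, T) = 3 + H (q(H, T) = H + 3 = 3 + H)
U = 7 (U = 3 - (0 - 1*4) = 3 - (0 - 4) = 3 - 1*(-4) = 3 + 4 = 7)
B(V) = 3 - 3*V (B(V) = 3 + V*(-3) = 3 - 3*V)
U*B(k) = 7*(3 - 3*1) = 7*(3 - 3) = 7*0 = 0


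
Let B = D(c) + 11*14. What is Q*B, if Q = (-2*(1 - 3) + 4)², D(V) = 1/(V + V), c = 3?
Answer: 29600/3 ≈ 9866.7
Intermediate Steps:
D(V) = 1/(2*V)
B = 925/6 (B = (½)/3 + 11*14 = (½)*(⅓) + 154 = ⅙ + 154 = 925/6 ≈ 154.17)
Q = 64 (Q = (-2*(-2) + 4)² = (4 + 4)² = 8² = 64)
Q*B = 64*(925/6) = 29600/3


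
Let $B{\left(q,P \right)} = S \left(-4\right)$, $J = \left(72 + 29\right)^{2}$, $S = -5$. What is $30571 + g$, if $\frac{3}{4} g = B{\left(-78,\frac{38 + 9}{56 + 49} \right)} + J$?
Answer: $44199$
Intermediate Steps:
$J = 10201$ ($J = 101^{2} = 10201$)
$B{\left(q,P \right)} = 20$ ($B{\left(q,P \right)} = \left(-5\right) \left(-4\right) = 20$)
$g = 13628$ ($g = \frac{4 \left(20 + 10201\right)}{3} = \frac{4}{3} \cdot 10221 = 13628$)
$30571 + g = 30571 + 13628 = 44199$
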